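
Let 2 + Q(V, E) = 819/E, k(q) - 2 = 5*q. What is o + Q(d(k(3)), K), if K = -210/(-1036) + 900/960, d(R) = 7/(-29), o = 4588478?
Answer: 344189572/75 ≈ 4.5892e+6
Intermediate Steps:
k(q) = 2 + 5*q
d(R) = -7/29 (d(R) = 7*(-1/29) = -7/29)
K = 675/592 (K = -210*(-1/1036) + 900*(1/960) = 15/74 + 15/16 = 675/592 ≈ 1.1402)
Q(V, E) = -2 + 819/E
o + Q(d(k(3)), K) = 4588478 + (-2 + 819/(675/592)) = 4588478 + (-2 + 819*(592/675)) = 4588478 + (-2 + 53872/75) = 4588478 + 53722/75 = 344189572/75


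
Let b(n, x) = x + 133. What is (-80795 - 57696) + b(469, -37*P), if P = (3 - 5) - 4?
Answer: -138136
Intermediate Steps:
P = -6 (P = -2 - 4 = -6)
b(n, x) = 133 + x
(-80795 - 57696) + b(469, -37*P) = (-80795 - 57696) + (133 - 37*(-6)) = -138491 + (133 + 222) = -138491 + 355 = -138136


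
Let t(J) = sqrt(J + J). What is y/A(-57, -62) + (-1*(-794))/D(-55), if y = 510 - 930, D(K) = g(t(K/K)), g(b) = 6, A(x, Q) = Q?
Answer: 12937/93 ≈ 139.11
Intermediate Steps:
t(J) = sqrt(2)*sqrt(J) (t(J) = sqrt(2*J) = sqrt(2)*sqrt(J))
D(K) = 6
y = -420
y/A(-57, -62) + (-1*(-794))/D(-55) = -420/(-62) - 1*(-794)/6 = -420*(-1/62) + 794*(1/6) = 210/31 + 397/3 = 12937/93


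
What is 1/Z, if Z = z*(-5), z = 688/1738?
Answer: -869/1720 ≈ -0.50523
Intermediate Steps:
z = 344/869 (z = 688*(1/1738) = 344/869 ≈ 0.39586)
Z = -1720/869 (Z = (344/869)*(-5) = -1720/869 ≈ -1.9793)
1/Z = 1/(-1720/869) = -869/1720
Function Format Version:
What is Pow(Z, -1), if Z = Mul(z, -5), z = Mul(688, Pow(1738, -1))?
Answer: Rational(-869, 1720) ≈ -0.50523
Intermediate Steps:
z = Rational(344, 869) (z = Mul(688, Rational(1, 1738)) = Rational(344, 869) ≈ 0.39586)
Z = Rational(-1720, 869) (Z = Mul(Rational(344, 869), -5) = Rational(-1720, 869) ≈ -1.9793)
Pow(Z, -1) = Pow(Rational(-1720, 869), -1) = Rational(-869, 1720)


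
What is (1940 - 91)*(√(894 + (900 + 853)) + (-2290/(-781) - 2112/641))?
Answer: -335745118/500621 + 1849*√2647 ≈ 94459.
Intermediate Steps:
(1940 - 91)*(√(894 + (900 + 853)) + (-2290/(-781) - 2112/641)) = 1849*(√(894 + 1753) + (-2290*(-1/781) - 2112*1/641)) = 1849*(√2647 + (2290/781 - 2112/641)) = 1849*(√2647 - 181582/500621) = 1849*(-181582/500621 + √2647) = -335745118/500621 + 1849*√2647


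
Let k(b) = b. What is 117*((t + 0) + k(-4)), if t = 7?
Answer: 351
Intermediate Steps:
117*((t + 0) + k(-4)) = 117*((7 + 0) - 4) = 117*(7 - 4) = 117*3 = 351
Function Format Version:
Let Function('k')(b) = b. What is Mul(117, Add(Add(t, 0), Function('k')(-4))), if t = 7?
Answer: 351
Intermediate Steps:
Mul(117, Add(Add(t, 0), Function('k')(-4))) = Mul(117, Add(Add(7, 0), -4)) = Mul(117, Add(7, -4)) = Mul(117, 3) = 351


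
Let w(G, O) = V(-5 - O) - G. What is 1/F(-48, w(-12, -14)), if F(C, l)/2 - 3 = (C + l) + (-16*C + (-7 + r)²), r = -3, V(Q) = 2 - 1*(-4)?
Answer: 1/1682 ≈ 0.00059453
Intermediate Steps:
V(Q) = 6 (V(Q) = 2 + 4 = 6)
w(G, O) = 6 - G
F(C, l) = 206 - 30*C + 2*l (F(C, l) = 6 + 2*((C + l) + (-16*C + (-7 - 3)²)) = 6 + 2*((C + l) + (-16*C + (-10)²)) = 6 + 2*((C + l) + (-16*C + 100)) = 6 + 2*((C + l) + (100 - 16*C)) = 6 + 2*(100 + l - 15*C) = 6 + (200 - 30*C + 2*l) = 206 - 30*C + 2*l)
1/F(-48, w(-12, -14)) = 1/(206 - 30*(-48) + 2*(6 - 1*(-12))) = 1/(206 + 1440 + 2*(6 + 12)) = 1/(206 + 1440 + 2*18) = 1/(206 + 1440 + 36) = 1/1682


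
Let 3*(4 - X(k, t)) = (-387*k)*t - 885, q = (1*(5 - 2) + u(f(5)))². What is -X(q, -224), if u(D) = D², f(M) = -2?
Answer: 1415605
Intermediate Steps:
q = 49 (q = (1*(5 - 2) + (-2)²)² = (1*3 + 4)² = (3 + 4)² = 7² = 49)
X(k, t) = 299 + 129*k*t (X(k, t) = 4 - ((-387*k)*t - 885)/3 = 4 - (-387*k*t - 885)/3 = 4 - (-885 - 387*k*t)/3 = 4 + (295 + 129*k*t) = 299 + 129*k*t)
-X(q, -224) = -(299 + 129*49*(-224)) = -(299 - 1415904) = -1*(-1415605) = 1415605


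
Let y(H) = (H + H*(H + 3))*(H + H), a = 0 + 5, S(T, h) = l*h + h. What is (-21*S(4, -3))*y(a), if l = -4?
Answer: -85050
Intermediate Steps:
S(T, h) = -3*h (S(T, h) = -4*h + h = -3*h)
a = 5
y(H) = 2*H*(H + H*(3 + H)) (y(H) = (H + H*(3 + H))*(2*H) = 2*H*(H + H*(3 + H)))
(-21*S(4, -3))*y(a) = (-(-63)*(-3))*(2*5²*(4 + 5)) = (-21*9)*(2*25*9) = -189*450 = -85050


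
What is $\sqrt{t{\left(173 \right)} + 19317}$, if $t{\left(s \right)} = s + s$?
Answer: $53 \sqrt{7} \approx 140.22$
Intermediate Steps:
$t{\left(s \right)} = 2 s$
$\sqrt{t{\left(173 \right)} + 19317} = \sqrt{2 \cdot 173 + 19317} = \sqrt{346 + 19317} = \sqrt{19663} = 53 \sqrt{7}$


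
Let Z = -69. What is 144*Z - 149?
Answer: -10085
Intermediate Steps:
144*Z - 149 = 144*(-69) - 149 = -9936 - 149 = -10085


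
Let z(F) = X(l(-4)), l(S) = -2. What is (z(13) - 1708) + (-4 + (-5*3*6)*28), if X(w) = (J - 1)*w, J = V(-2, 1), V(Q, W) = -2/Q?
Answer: -4232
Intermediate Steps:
J = 1 (J = -2/(-2) = -2*(-½) = 1)
X(w) = 0 (X(w) = (1 - 1)*w = 0*w = 0)
z(F) = 0
(z(13) - 1708) + (-4 + (-5*3*6)*28) = (0 - 1708) + (-4 + (-5*3*6)*28) = -1708 + (-4 - 15*6*28) = -1708 + (-4 - 90*28) = -1708 + (-4 - 2520) = -1708 - 2524 = -4232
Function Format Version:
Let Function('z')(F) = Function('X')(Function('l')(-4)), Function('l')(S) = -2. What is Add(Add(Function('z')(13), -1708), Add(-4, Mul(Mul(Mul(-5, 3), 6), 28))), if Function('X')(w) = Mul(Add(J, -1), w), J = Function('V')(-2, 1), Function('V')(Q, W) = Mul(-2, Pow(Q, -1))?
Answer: -4232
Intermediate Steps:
J = 1 (J = Mul(-2, Pow(-2, -1)) = Mul(-2, Rational(-1, 2)) = 1)
Function('X')(w) = 0 (Function('X')(w) = Mul(Add(1, -1), w) = Mul(0, w) = 0)
Function('z')(F) = 0
Add(Add(Function('z')(13), -1708), Add(-4, Mul(Mul(Mul(-5, 3), 6), 28))) = Add(Add(0, -1708), Add(-4, Mul(Mul(Mul(-5, 3), 6), 28))) = Add(-1708, Add(-4, Mul(Mul(-15, 6), 28))) = Add(-1708, Add(-4, Mul(-90, 28))) = Add(-1708, Add(-4, -2520)) = Add(-1708, -2524) = -4232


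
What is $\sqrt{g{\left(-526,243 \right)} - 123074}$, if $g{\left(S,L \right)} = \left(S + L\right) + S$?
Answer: $43 i \sqrt{67} \approx 351.97 i$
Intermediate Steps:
$g{\left(S,L \right)} = L + 2 S$ ($g{\left(S,L \right)} = \left(L + S\right) + S = L + 2 S$)
$\sqrt{g{\left(-526,243 \right)} - 123074} = \sqrt{\left(243 + 2 \left(-526\right)\right) - 123074} = \sqrt{\left(243 - 1052\right) - 123074} = \sqrt{-809 - 123074} = \sqrt{-123883} = 43 i \sqrt{67}$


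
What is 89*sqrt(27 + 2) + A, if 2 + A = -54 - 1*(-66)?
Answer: 10 + 89*sqrt(29) ≈ 489.28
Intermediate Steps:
A = 10 (A = -2 + (-54 - 1*(-66)) = -2 + (-54 + 66) = -2 + 12 = 10)
89*sqrt(27 + 2) + A = 89*sqrt(27 + 2) + 10 = 89*sqrt(29) + 10 = 10 + 89*sqrt(29)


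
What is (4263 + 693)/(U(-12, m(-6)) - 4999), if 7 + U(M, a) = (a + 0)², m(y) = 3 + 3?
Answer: -354/355 ≈ -0.99718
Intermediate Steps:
m(y) = 6
U(M, a) = -7 + a² (U(M, a) = -7 + (a + 0)² = -7 + a²)
(4263 + 693)/(U(-12, m(-6)) - 4999) = (4263 + 693)/((-7 + 6²) - 4999) = 4956/((-7 + 36) - 4999) = 4956/(29 - 4999) = 4956/(-4970) = 4956*(-1/4970) = -354/355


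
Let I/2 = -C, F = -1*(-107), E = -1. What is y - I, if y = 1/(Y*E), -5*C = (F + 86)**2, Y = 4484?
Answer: -334049037/22420 ≈ -14900.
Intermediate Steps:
F = 107
C = -37249/5 (C = -(107 + 86)**2/5 = -1/5*193**2 = -1/5*37249 = -37249/5 ≈ -7449.8)
y = -1/4484 (y = 1/(4484*(-1)) = 1/(-4484) = -1/4484 ≈ -0.00022302)
I = 74498/5 (I = 2*(-1*(-37249/5)) = 2*(37249/5) = 74498/5 ≈ 14900.)
y - I = -1/4484 - 1*74498/5 = -1/4484 - 74498/5 = -334049037/22420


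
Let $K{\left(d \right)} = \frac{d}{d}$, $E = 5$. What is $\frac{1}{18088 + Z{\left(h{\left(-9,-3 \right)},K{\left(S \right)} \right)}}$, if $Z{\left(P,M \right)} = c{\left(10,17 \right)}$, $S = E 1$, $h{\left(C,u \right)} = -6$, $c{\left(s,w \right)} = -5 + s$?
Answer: $\frac{1}{18093} \approx 5.527 \cdot 10^{-5}$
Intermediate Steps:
$S = 5$ ($S = 5 \cdot 1 = 5$)
$K{\left(d \right)} = 1$
$Z{\left(P,M \right)} = 5$ ($Z{\left(P,M \right)} = -5 + 10 = 5$)
$\frac{1}{18088 + Z{\left(h{\left(-9,-3 \right)},K{\left(S \right)} \right)}} = \frac{1}{18088 + 5} = \frac{1}{18093}$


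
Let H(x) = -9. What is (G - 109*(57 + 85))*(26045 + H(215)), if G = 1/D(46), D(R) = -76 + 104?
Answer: -2820889947/7 ≈ -4.0298e+8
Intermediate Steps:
D(R) = 28
G = 1/28 ≈ 0.035714
(G - 109*(57 + 85))*(26045 + H(215)) = (1/28 - 109*(57 + 85))*(26045 - 9) = (1/28 - 109*142)*26036 = (1/28 - 15478)*26036 = -433383/28*26036 = -2820889947/7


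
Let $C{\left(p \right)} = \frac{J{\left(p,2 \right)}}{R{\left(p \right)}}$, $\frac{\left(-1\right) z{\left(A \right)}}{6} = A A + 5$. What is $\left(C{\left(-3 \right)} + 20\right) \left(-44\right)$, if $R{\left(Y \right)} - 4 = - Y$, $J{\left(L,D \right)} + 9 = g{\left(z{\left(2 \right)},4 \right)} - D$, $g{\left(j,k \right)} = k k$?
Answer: $- \frac{6380}{7} \approx -911.43$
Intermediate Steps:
$z{\left(A \right)} = -30 - 6 A^{2}$ ($z{\left(A \right)} = - 6 \left(A A + 5\right) = - 6 \left(A^{2} + 5\right) = - 6 \left(5 + A^{2}\right) = -30 - 6 A^{2}$)
$g{\left(j,k \right)} = k^{2}$
$J{\left(L,D \right)} = 7 - D$ ($J{\left(L,D \right)} = -9 - \left(-16 + D\right) = 7 - D$)
$R{\left(Y \right)} = 4 - Y$
$C{\left(p \right)} = \frac{5}{4 - p}$ ($C{\left(p \right)} = \frac{7 - 2}{4 - p} = \frac{5}{4 - p}$)
$\left(C{\left(-3 \right)} + 20\right) \left(-44\right) = \left(- \frac{5}{-4 - 3} + 20\right) \left(-44\right) = \left(- \frac{5}{-7} + 20\right) \left(-44\right) = \left(\left(-5\right) \left(- \frac{1}{7}\right) + 20\right) \left(-44\right) = \left(\frac{5}{7} + 20\right) \left(-44\right) = \frac{145}{7} \left(-44\right) = - \frac{6380}{7}$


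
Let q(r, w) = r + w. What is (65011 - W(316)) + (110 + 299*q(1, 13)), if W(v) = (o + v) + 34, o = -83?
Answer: 69040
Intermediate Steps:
W(v) = -49 + v (W(v) = (-83 + v) + 34 = -49 + v)
(65011 - W(316)) + (110 + 299*q(1, 13)) = (65011 - (-49 + 316)) + (110 + 299*(1 + 13)) = (65011 - 1*267) + (110 + 299*14) = (65011 - 267) + (110 + 4186) = 64744 + 4296 = 69040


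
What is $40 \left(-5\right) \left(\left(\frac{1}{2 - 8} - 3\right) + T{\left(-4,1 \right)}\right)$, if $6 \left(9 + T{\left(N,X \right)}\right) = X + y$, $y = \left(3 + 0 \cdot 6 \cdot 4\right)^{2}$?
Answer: $2100$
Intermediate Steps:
$y = 9$ ($y = \left(3 + 0 \cdot 4\right)^{2} = \left(3 + 0\right)^{2} = 3^{2} = 9$)
$T{\left(N,X \right)} = - \frac{15}{2} + \frac{X}{6}$ ($T{\left(N,X \right)} = -9 + \frac{X + 9}{6} = -9 + \frac{9 + X}{6} = -9 + \left(\frac{3}{2} + \frac{X}{6}\right) = - \frac{15}{2} + \frac{X}{6}$)
$40 \left(-5\right) \left(\left(\frac{1}{2 - 8} - 3\right) + T{\left(-4,1 \right)}\right) = 40 \left(-5\right) \left(\left(\frac{1}{2 - 8} - 3\right) + \left(- \frac{15}{2} + \frac{1}{6} \cdot 1\right)\right) = - 200 \left(\left(\frac{1}{-6} - 3\right) + \left(- \frac{15}{2} + \frac{1}{6}\right)\right) = - 200 \left(\left(- \frac{1}{6} - 3\right) - \frac{22}{3}\right) = - 200 \left(- \frac{19}{6} - \frac{22}{3}\right) = \left(-200\right) \left(- \frac{21}{2}\right) = 2100$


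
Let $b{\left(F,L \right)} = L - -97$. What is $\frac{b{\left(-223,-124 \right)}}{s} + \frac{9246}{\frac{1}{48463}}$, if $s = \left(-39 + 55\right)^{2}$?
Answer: $\frac{114710757861}{256} \approx 4.4809 \cdot 10^{8}$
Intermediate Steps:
$s = 256$ ($s = 16^{2} = 256$)
$b{\left(F,L \right)} = 97 + L$ ($b{\left(F,L \right)} = L + 97 = 97 + L$)
$\frac{b{\left(-223,-124 \right)}}{s} + \frac{9246}{\frac{1}{48463}} = \frac{97 - 124}{256} + \frac{9246}{\frac{1}{48463}} = \left(-27\right) \frac{1}{256} + 9246 \frac{1}{\frac{1}{48463}} = - \frac{27}{256} + 9246 \cdot 48463 = - \frac{27}{256} + 448088898 = \frac{114710757861}{256}$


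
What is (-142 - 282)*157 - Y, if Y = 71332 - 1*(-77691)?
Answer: -215591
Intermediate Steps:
Y = 149023 (Y = 71332 + 77691 = 149023)
(-142 - 282)*157 - Y = (-142 - 282)*157 - 1*149023 = -424*157 - 149023 = -66568 - 149023 = -215591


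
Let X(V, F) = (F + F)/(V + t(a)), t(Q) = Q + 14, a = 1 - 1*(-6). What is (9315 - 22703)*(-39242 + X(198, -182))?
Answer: 115061318456/219 ≈ 5.2539e+8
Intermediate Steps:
a = 7 (a = 1 + 6 = 7)
t(Q) = 14 + Q
X(V, F) = 2*F/(21 + V) (X(V, F) = (F + F)/(V + (14 + 7)) = (2*F)/(V + 21) = (2*F)/(21 + V) = 2*F/(21 + V))
(9315 - 22703)*(-39242 + X(198, -182)) = (9315 - 22703)*(-39242 + 2*(-182)/(21 + 198)) = -13388*(-39242 + 2*(-182)/219) = -13388*(-39242 + 2*(-182)*(1/219)) = -13388*(-39242 - 364/219) = -13388*(-8594362/219) = 115061318456/219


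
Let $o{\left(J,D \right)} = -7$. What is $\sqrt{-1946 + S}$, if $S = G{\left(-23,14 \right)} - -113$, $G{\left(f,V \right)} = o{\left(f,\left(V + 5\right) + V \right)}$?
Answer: $4 i \sqrt{115} \approx 42.895 i$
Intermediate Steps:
$G{\left(f,V \right)} = -7$
$S = 106$ ($S = -7 - -113 = -7 + 113 = 106$)
$\sqrt{-1946 + S} = \sqrt{-1946 + 106} = \sqrt{-1840} = 4 i \sqrt{115}$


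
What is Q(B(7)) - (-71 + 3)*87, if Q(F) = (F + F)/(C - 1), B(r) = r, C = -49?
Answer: 147893/25 ≈ 5915.7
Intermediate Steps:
Q(F) = -F/25 (Q(F) = (F + F)/(-49 - 1) = (2*F)/(-50) = (2*F)*(-1/50) = -F/25)
Q(B(7)) - (-71 + 3)*87 = -1/25*7 - (-71 + 3)*87 = -7/25 - (-68)*87 = -7/25 - 1*(-5916) = -7/25 + 5916 = 147893/25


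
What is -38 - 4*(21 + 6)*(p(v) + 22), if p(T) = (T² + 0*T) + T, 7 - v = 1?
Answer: -6950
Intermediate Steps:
v = 6 (v = 7 - 1*1 = 7 - 1 = 6)
p(T) = T + T² (p(T) = (T² + 0) + T = T² + T = T + T²)
-38 - 4*(21 + 6)*(p(v) + 22) = -38 - 4*(21 + 6)*(6*(1 + 6) + 22) = -38 - 108*(6*7 + 22) = -38 - 108*(42 + 22) = -38 - 108*64 = -38 - 4*1728 = -38 - 6912 = -6950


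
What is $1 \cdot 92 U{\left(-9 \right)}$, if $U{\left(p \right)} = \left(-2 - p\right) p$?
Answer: $-5796$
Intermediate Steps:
$U{\left(p \right)} = p \left(-2 - p\right)$
$1 \cdot 92 U{\left(-9 \right)} = 1 \cdot 92 \left(\left(-1\right) \left(-9\right) \left(2 - 9\right)\right) = 92 \left(\left(-1\right) \left(-9\right) \left(-7\right)\right) = 92 \left(-63\right) = -5796$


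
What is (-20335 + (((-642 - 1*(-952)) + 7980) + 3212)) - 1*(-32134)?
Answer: 23301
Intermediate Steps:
(-20335 + (((-642 - 1*(-952)) + 7980) + 3212)) - 1*(-32134) = (-20335 + (((-642 + 952) + 7980) + 3212)) + 32134 = (-20335 + ((310 + 7980) + 3212)) + 32134 = (-20335 + (8290 + 3212)) + 32134 = (-20335 + 11502) + 32134 = -8833 + 32134 = 23301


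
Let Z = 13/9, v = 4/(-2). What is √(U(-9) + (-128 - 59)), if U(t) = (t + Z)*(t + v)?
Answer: I*√935/3 ≈ 10.193*I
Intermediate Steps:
v = -2 (v = 4*(-½) = -2)
Z = 13/9 (Z = 13*(⅑) = 13/9 ≈ 1.4444)
U(t) = (-2 + t)*(13/9 + t) (U(t) = (t + 13/9)*(t - 2) = (13/9 + t)*(-2 + t) = (-2 + t)*(13/9 + t))
√(U(-9) + (-128 - 59)) = √((-26/9 + (-9)² - 5/9*(-9)) + (-128 - 59)) = √((-26/9 + 81 + 5) - 187) = √(748/9 - 187) = √(-935/9) = I*√935/3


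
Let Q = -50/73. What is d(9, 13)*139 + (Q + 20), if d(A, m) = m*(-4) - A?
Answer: -617557/73 ≈ -8459.7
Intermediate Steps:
Q = -50/73 (Q = -50*1/73 = -50/73 ≈ -0.68493)
d(A, m) = -A - 4*m (d(A, m) = -4*m - A = -A - 4*m)
d(9, 13)*139 + (Q + 20) = (-1*9 - 4*13)*139 + (-50/73 + 20) = (-9 - 52)*139 + 1410/73 = -61*139 + 1410/73 = -8479 + 1410/73 = -617557/73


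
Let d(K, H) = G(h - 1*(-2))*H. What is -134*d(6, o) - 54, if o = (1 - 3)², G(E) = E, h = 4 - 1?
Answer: -2734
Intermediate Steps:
h = 3
o = 4 (o = (-2)² = 4)
d(K, H) = 5*H (d(K, H) = (3 - 1*(-2))*H = (3 + 2)*H = 5*H)
-134*d(6, o) - 54 = -670*4 - 54 = -134*20 - 54 = -2680 - 54 = -2734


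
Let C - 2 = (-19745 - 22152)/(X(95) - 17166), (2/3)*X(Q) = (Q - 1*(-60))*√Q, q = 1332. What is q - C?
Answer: 512485277854/386048283 - 12988070*√95/386048283 ≈ 1327.2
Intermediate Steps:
X(Q) = 3*√Q*(60 + Q)/2 (X(Q) = 3*((Q - 1*(-60))*√Q)/2 = 3*((Q + 60)*√Q)/2 = 3*((60 + Q)*√Q)/2 = 3*(√Q*(60 + Q))/2 = 3*√Q*(60 + Q)/2)
C = 2 - 41897/(-17166 + 465*√95/2) (C = 2 + (-19745 - 22152)/(3*√95*(60 + 95)/2 - 17166) = 2 - 41897/((3/2)*√95*155 - 17166) = 2 - 41897/(465*√95/2 - 17166) = 2 - 41897/(-17166 + 465*√95/2) ≈ 4.8119)
q - C = 1332 - (1731035102/386048283 + 12988070*√95/386048283) = 1332 + (-1731035102/386048283 - 12988070*√95/386048283) = 512485277854/386048283 - 12988070*√95/386048283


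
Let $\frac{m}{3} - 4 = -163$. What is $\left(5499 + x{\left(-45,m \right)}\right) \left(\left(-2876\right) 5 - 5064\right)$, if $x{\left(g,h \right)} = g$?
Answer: $-106047576$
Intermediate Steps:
$m = -477$ ($m = 12 + 3 \left(-163\right) = 12 - 489 = -477$)
$\left(5499 + x{\left(-45,m \right)}\right) \left(\left(-2876\right) 5 - 5064\right) = \left(5499 - 45\right) \left(\left(-2876\right) 5 - 5064\right) = 5454 \left(-14380 - 5064\right) = 5454 \left(-19444\right) = -106047576$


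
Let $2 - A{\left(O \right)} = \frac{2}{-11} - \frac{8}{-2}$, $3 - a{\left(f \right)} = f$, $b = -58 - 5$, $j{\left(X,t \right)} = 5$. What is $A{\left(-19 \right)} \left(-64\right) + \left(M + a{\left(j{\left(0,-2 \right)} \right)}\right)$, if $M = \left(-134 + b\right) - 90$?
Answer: $- \frac{1899}{11} \approx -172.64$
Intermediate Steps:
$b = -63$
$a{\left(f \right)} = 3 - f$
$M = -287$ ($M = \left(-134 - 63\right) - 90 = -197 - 90 = -287$)
$A{\left(O \right)} = - \frac{20}{11}$ ($A{\left(O \right)} = 2 - \left(\frac{2}{-11} - \frac{8}{-2}\right) = 2 - \left(2 \left(- \frac{1}{11}\right) - -4\right) = 2 - \left(- \frac{2}{11} + 4\right) = 2 - \frac{42}{11} = - \frac{20}{11}$)
$A{\left(-19 \right)} \left(-64\right) + \left(M + a{\left(j{\left(0,-2 \right)} \right)}\right) = \left(- \frac{20}{11}\right) \left(-64\right) + \left(-287 + \left(3 - 5\right)\right) = \frac{1280}{11} + \left(-287 + \left(3 - 5\right)\right) = \frac{1280}{11} - 289 = - \frac{1899}{11}$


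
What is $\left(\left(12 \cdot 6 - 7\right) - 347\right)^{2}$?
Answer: $79524$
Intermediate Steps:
$\left(\left(12 \cdot 6 - 7\right) - 347\right)^{2} = \left(\left(72 - 7\right) - 347\right)^{2} = \left(65 - 347\right)^{2} = \left(-282\right)^{2} = 79524$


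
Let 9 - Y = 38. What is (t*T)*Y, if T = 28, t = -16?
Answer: 12992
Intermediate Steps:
Y = -29 (Y = 9 - 1*38 = 9 - 38 = -29)
(t*T)*Y = -16*28*(-29) = -448*(-29) = 12992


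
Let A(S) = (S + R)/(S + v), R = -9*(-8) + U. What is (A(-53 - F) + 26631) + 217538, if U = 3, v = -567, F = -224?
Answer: 16115113/66 ≈ 2.4417e+5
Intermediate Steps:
R = 75 (R = -9*(-8) + 3 = 72 + 3 = 75)
A(S) = (75 + S)/(-567 + S) (A(S) = (S + 75)/(S - 567) = (75 + S)/(-567 + S))
(A(-53 - F) + 26631) + 217538 = ((75 + (-53 - 1*(-224)))/(-567 + (-53 - 1*(-224))) + 26631) + 217538 = ((75 + (-53 + 224))/(-567 + (-53 + 224)) + 26631) + 217538 = ((75 + 171)/(-567 + 171) + 26631) + 217538 = (246/(-396) + 26631) + 217538 = (-1/396*246 + 26631) + 217538 = (-41/66 + 26631) + 217538 = 1757605/66 + 217538 = 16115113/66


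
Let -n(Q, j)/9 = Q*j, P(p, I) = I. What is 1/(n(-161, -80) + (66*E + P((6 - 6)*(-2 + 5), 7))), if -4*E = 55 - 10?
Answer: -2/233311 ≈ -8.5722e-6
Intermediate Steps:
n(Q, j) = -9*Q*j
E = -45/4 (E = -(55 - 10)/4 = -¼*45 = -45/4 ≈ -11.250)
1/(n(-161, -80) + (66*E + P((6 - 6)*(-2 + 5), 7))) = 1/(-9*(-161)*(-80) + (66*(-45/4) + 7)) = 1/(-115920 + (-1485/2 + 7)) = 1/(-115920 - 1471/2) = 1/(-233311/2) = -2/233311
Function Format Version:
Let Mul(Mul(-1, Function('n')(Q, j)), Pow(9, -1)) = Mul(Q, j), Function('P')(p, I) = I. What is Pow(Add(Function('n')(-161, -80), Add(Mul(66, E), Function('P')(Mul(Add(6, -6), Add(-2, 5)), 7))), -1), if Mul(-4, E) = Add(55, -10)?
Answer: Rational(-2, 233311) ≈ -8.5722e-6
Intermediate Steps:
Function('n')(Q, j) = Mul(-9, Q, j) (Function('n')(Q, j) = Mul(-9, Mul(Q, j)) = Mul(-9, Q, j))
E = Rational(-45, 4) (E = Mul(Rational(-1, 4), Add(55, -10)) = Mul(Rational(-1, 4), 45) = Rational(-45, 4) ≈ -11.250)
Pow(Add(Function('n')(-161, -80), Add(Mul(66, E), Function('P')(Mul(Add(6, -6), Add(-2, 5)), 7))), -1) = Pow(Add(Mul(-9, -161, -80), Add(Mul(66, Rational(-45, 4)), 7)), -1) = Pow(Add(-115920, Add(Rational(-1485, 2), 7)), -1) = Pow(Add(-115920, Rational(-1471, 2)), -1) = Pow(Rational(-233311, 2), -1) = Rational(-2, 233311)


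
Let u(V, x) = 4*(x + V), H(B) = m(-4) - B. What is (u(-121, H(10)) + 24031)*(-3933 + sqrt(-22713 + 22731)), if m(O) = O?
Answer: -92390103 + 70473*sqrt(2) ≈ -9.2290e+7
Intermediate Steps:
H(B) = -4 - B
u(V, x) = 4*V + 4*x (u(V, x) = 4*(V + x) = 4*V + 4*x)
(u(-121, H(10)) + 24031)*(-3933 + sqrt(-22713 + 22731)) = ((4*(-121) + 4*(-4 - 1*10)) + 24031)*(-3933 + sqrt(-22713 + 22731)) = ((-484 + 4*(-4 - 10)) + 24031)*(-3933 + sqrt(18)) = ((-484 + 4*(-14)) + 24031)*(-3933 + 3*sqrt(2)) = ((-484 - 56) + 24031)*(-3933 + 3*sqrt(2)) = (-540 + 24031)*(-3933 + 3*sqrt(2)) = 23491*(-3933 + 3*sqrt(2)) = -92390103 + 70473*sqrt(2)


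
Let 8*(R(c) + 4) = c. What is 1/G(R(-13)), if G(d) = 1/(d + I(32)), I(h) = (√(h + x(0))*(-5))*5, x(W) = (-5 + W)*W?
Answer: -45/8 - 100*√2 ≈ -147.05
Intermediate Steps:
x(W) = W*(-5 + W)
R(c) = -4 + c/8
I(h) = -25*√h (I(h) = (√(h + 0*(-5 + 0))*(-5))*5 = (√(h + 0*(-5))*(-5))*5 = (√(h + 0)*(-5))*5 = (√h*(-5))*5 = -5*√h*5 = -25*√h)
G(d) = 1/(d - 100*√2)
1/G(R(-13)) = 1/(1/((-4 + (⅛)*(-13)) - 100*√2)) = 1/(1/((-4 - 13/8) - 100*√2)) = 1/(1/(-45/8 - 100*√2)) = -45/8 - 100*√2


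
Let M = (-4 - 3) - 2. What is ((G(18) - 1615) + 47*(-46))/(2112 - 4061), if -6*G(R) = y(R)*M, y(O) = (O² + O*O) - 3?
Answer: 5619/3898 ≈ 1.4415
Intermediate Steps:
y(O) = -3 + 2*O² (y(O) = (O² + O²) - 3 = 2*O² - 3 = -3 + 2*O²)
M = -9 (M = -7 - 2 = -9)
G(R) = -9/2 + 3*R² (G(R) = -(-3 + 2*R²)*(-9)/6 = -(27 - 18*R²)/6 = -9/2 + 3*R²)
((G(18) - 1615) + 47*(-46))/(2112 - 4061) = (((-9/2 + 3*18²) - 1615) + 47*(-46))/(2112 - 4061) = (((-9/2 + 3*324) - 1615) - 2162)/(-1949) = (((-9/2 + 972) - 1615) - 2162)*(-1/1949) = ((1935/2 - 1615) - 2162)*(-1/1949) = (-1295/2 - 2162)*(-1/1949) = -5619/2*(-1/1949) = 5619/3898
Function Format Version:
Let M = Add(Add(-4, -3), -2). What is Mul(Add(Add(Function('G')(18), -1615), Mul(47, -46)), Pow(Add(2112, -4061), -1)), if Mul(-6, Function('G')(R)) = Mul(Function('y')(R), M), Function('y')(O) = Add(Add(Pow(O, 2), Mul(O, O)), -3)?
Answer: Rational(5619, 3898) ≈ 1.4415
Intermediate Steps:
Function('y')(O) = Add(-3, Mul(2, Pow(O, 2))) (Function('y')(O) = Add(Add(Pow(O, 2), Pow(O, 2)), -3) = Add(Mul(2, Pow(O, 2)), -3) = Add(-3, Mul(2, Pow(O, 2))))
M = -9 (M = Add(-7, -2) = -9)
Function('G')(R) = Add(Rational(-9, 2), Mul(3, Pow(R, 2))) (Function('G')(R) = Mul(Rational(-1, 6), Mul(Add(-3, Mul(2, Pow(R, 2))), -9)) = Mul(Rational(-1, 6), Add(27, Mul(-18, Pow(R, 2)))) = Add(Rational(-9, 2), Mul(3, Pow(R, 2))))
Mul(Add(Add(Function('G')(18), -1615), Mul(47, -46)), Pow(Add(2112, -4061), -1)) = Mul(Add(Add(Add(Rational(-9, 2), Mul(3, Pow(18, 2))), -1615), Mul(47, -46)), Pow(Add(2112, -4061), -1)) = Mul(Add(Add(Add(Rational(-9, 2), Mul(3, 324)), -1615), -2162), Pow(-1949, -1)) = Mul(Add(Add(Add(Rational(-9, 2), 972), -1615), -2162), Rational(-1, 1949)) = Mul(Add(Add(Rational(1935, 2), -1615), -2162), Rational(-1, 1949)) = Mul(Add(Rational(-1295, 2), -2162), Rational(-1, 1949)) = Mul(Rational(-5619, 2), Rational(-1, 1949)) = Rational(5619, 3898)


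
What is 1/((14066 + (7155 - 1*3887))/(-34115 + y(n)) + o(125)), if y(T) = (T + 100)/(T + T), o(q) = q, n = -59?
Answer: 4025611/501155963 ≈ 0.0080326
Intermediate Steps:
y(T) = (100 + T)/(2*T) (y(T) = (100 + T)/((2*T)) = (100 + T)*(1/(2*T)) = (100 + T)/(2*T))
1/((14066 + (7155 - 1*3887))/(-34115 + y(n)) + o(125)) = 1/((14066 + (7155 - 1*3887))/(-34115 + (½)*(100 - 59)/(-59)) + 125) = 1/((14066 + (7155 - 3887))/(-34115 + (½)*(-1/59)*41) + 125) = 1/((14066 + 3268)/(-34115 - 41/118) + 125) = 1/(17334/(-4025611/118) + 125) = 1/(17334*(-118/4025611) + 125) = 1/(-2045412/4025611 + 125) = 1/(501155963/4025611) = 4025611/501155963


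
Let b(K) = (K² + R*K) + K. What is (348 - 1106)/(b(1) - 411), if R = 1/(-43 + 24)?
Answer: 7201/3886 ≈ 1.8531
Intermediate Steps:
R = -1/19 (R = 1/(-19) = -1/19 ≈ -0.052632)
b(K) = K² + 18*K/19 (b(K) = (K² - K/19) + K = K² + 18*K/19)
(348 - 1106)/(b(1) - 411) = (348 - 1106)/((1/19)*1*(18 + 19*1) - 411) = -758/((1/19)*1*(18 + 19) - 411) = -758/((1/19)*1*37 - 411) = -758/(37/19 - 411) = -758/(-7772/19) = -758*(-19/7772) = 7201/3886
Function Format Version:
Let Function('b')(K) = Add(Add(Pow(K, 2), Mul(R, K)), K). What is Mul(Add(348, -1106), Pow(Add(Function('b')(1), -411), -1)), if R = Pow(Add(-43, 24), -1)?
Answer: Rational(7201, 3886) ≈ 1.8531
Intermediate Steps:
R = Rational(-1, 19) (R = Pow(-19, -1) = Rational(-1, 19) ≈ -0.052632)
Function('b')(K) = Add(Pow(K, 2), Mul(Rational(18, 19), K)) (Function('b')(K) = Add(Add(Pow(K, 2), Mul(Rational(-1, 19), K)), K) = Add(Pow(K, 2), Mul(Rational(18, 19), K)))
Mul(Add(348, -1106), Pow(Add(Function('b')(1), -411), -1)) = Mul(Add(348, -1106), Pow(Add(Mul(Rational(1, 19), 1, Add(18, Mul(19, 1))), -411), -1)) = Mul(-758, Pow(Add(Mul(Rational(1, 19), 1, Add(18, 19)), -411), -1)) = Mul(-758, Pow(Add(Mul(Rational(1, 19), 1, 37), -411), -1)) = Mul(-758, Pow(Add(Rational(37, 19), -411), -1)) = Mul(-758, Pow(Rational(-7772, 19), -1)) = Mul(-758, Rational(-19, 7772)) = Rational(7201, 3886)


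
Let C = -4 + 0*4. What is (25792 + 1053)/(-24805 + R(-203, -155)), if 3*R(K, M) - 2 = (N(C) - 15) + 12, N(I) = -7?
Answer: -80535/74423 ≈ -1.0821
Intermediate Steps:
C = -4 (C = -4 + 0 = -4)
R(K, M) = -8/3 (R(K, M) = ⅔ + ((-7 - 15) + 12)/3 = ⅔ + (-22 + 12)/3 = ⅔ + (⅓)*(-10) = ⅔ - 10/3 = -8/3)
(25792 + 1053)/(-24805 + R(-203, -155)) = (25792 + 1053)/(-24805 - 8/3) = 26845/(-74423/3) = 26845*(-3/74423) = -80535/74423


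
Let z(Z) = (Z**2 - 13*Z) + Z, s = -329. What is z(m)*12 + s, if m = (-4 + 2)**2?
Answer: -713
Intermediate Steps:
m = 4 (m = (-2)**2 = 4)
z(Z) = Z**2 - 12*Z
z(m)*12 + s = (4*(-12 + 4))*12 - 329 = (4*(-8))*12 - 329 = -32*12 - 329 = -384 - 329 = -713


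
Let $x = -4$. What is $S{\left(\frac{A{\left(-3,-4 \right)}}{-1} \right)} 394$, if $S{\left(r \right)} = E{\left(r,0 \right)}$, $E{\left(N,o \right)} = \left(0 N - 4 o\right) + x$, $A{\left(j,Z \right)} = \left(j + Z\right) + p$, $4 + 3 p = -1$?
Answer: $-1576$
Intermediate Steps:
$p = - \frac{5}{3}$ ($p = - \frac{4}{3} + \frac{1}{3} \left(-1\right) = - \frac{4}{3} - \frac{1}{3} = - \frac{5}{3} \approx -1.6667$)
$A{\left(j,Z \right)} = - \frac{5}{3} + Z + j$ ($A{\left(j,Z \right)} = \left(j + Z\right) - \frac{5}{3} = \left(Z + j\right) - \frac{5}{3} = - \frac{5}{3} + Z + j$)
$E{\left(N,o \right)} = -4 - 4 o$ ($E{\left(N,o \right)} = \left(0 N - 4 o\right) - 4 = \left(0 - 4 o\right) - 4 = - 4 o - 4 = -4 - 4 o$)
$S{\left(r \right)} = -4$ ($S{\left(r \right)} = -4 - 0 = -4 + 0 = -4$)
$S{\left(\frac{A{\left(-3,-4 \right)}}{-1} \right)} 394 = \left(-4\right) 394 = -1576$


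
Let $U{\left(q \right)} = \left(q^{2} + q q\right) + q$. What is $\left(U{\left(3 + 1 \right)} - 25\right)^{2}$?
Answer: $121$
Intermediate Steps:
$U{\left(q \right)} = q + 2 q^{2}$ ($U{\left(q \right)} = \left(q^{2} + q^{2}\right) + q = 2 q^{2} + q = q + 2 q^{2}$)
$\left(U{\left(3 + 1 \right)} - 25\right)^{2} = \left(\left(3 + 1\right) \left(1 + 2 \left(3 + 1\right)\right) - 25\right)^{2} = \left(4 \left(1 + 2 \cdot 4\right) - 25\right)^{2} = \left(4 \left(1 + 8\right) - 25\right)^{2} = \left(4 \cdot 9 - 25\right)^{2} = \left(36 - 25\right)^{2} = 11^{2} = 121$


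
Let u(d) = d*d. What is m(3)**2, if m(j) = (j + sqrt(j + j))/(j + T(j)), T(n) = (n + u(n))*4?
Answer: (3 + sqrt(6))**2/2601 ≈ 0.011418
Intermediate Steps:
u(d) = d**2
T(n) = 4*n + 4*n**2 (T(n) = (n + n**2)*4 = 4*n + 4*n**2)
m(j) = (j + sqrt(2)*sqrt(j))/(j + 4*j*(1 + j)) (m(j) = (j + sqrt(j + j))/(j + 4*j*(1 + j)) = (j + sqrt(2*j))/(j + 4*j*(1 + j)) = (j + sqrt(2)*sqrt(j))/(j + 4*j*(1 + j)))
m(3)**2 = ((3 + sqrt(2)*sqrt(3))/(3*(5 + 4*3)))**2 = ((3 + sqrt(6))/(3*(5 + 12)))**2 = ((1/3)*(3 + sqrt(6))/17)**2 = ((1/3)*(1/17)*(3 + sqrt(6)))**2 = (1/17 + sqrt(6)/51)**2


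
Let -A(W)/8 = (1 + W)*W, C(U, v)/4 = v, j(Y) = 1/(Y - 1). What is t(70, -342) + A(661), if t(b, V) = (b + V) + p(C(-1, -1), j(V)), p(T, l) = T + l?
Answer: -1200819677/343 ≈ -3.5009e+6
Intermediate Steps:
j(Y) = 1/(-1 + Y)
C(U, v) = 4*v
A(W) = -8*W*(1 + W) (A(W) = -8*(1 + W)*W = -8*W*(1 + W))
t(b, V) = -4 + V + b + 1/(-1 + V) (t(b, V) = (b + V) + (4*(-1) + 1/(-1 + V)) = (V + b) + (-4 + 1/(-1 + V)) = -4 + V + b + 1/(-1 + V))
t(70, -342) + A(661) = (1 + (-1 - 342)*(-4 - 342 + 70))/(-1 - 342) - 8*661*(1 + 661) = (1 - 343*(-276))/(-343) - 8*661*662 = -(1 + 94668)/343 - 3500656 = -1/343*94669 - 3500656 = -94669/343 - 3500656 = -1200819677/343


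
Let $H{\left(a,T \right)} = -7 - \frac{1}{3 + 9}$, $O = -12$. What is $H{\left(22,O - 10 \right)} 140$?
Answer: $- \frac{2975}{3} \approx -991.67$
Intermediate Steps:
$H{\left(a,T \right)} = - \frac{85}{12}$ ($H{\left(a,T \right)} = -7 - \frac{1}{12} = - \frac{85}{12}$)
$H{\left(22,O - 10 \right)} 140 = \left(- \frac{85}{12}\right) 140 = - \frac{2975}{3}$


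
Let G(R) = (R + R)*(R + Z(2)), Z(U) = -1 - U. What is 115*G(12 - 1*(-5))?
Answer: 54740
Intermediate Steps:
G(R) = 2*R*(-3 + R) (G(R) = (R + R)*(R + (-1 - 1*2)) = (2*R)*(R + (-1 - 2)) = (2*R)*(R - 3) = (2*R)*(-3 + R) = 2*R*(-3 + R))
115*G(12 - 1*(-5)) = 115*(2*(12 - 1*(-5))*(-3 + (12 - 1*(-5)))) = 115*(2*(12 + 5)*(-3 + (12 + 5))) = 115*(2*17*(-3 + 17)) = 115*(2*17*14) = 115*476 = 54740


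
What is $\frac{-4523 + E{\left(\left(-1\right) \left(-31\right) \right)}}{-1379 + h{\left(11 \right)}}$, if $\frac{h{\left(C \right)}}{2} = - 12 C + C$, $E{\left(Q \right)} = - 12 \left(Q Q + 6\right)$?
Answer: $\frac{16127}{1621} \approx 9.9488$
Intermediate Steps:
$E{\left(Q \right)} = -72 - 12 Q^{2}$ ($E{\left(Q \right)} = - 12 \left(Q^{2} + 6\right) = - 12 \left(6 + Q^{2}\right) = -72 - 12 Q^{2}$)
$h{\left(C \right)} = - 22 C$ ($h{\left(C \right)} = 2 \left(- 12 C + C\right) = 2 \left(- 11 C\right) = - 22 C$)
$\frac{-4523 + E{\left(\left(-1\right) \left(-31\right) \right)}}{-1379 + h{\left(11 \right)}} = \frac{-4523 - \left(72 + 12 \left(\left(-1\right) \left(-31\right)\right)^{2}\right)}{-1379 - 242} = \frac{-4523 - \left(72 + 12 \cdot 31^{2}\right)}{-1379 - 242} = \frac{-4523 - 11604}{-1621} = \left(-4523 - 11604\right) \left(- \frac{1}{1621}\right) = \left(-16127\right) \left(- \frac{1}{1621}\right) = \frac{16127}{1621}$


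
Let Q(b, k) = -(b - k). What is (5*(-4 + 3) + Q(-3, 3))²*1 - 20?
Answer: -19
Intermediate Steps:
Q(b, k) = k - b
(5*(-4 + 3) + Q(-3, 3))²*1 - 20 = (5*(-4 + 3) + (3 - 1*(-3)))²*1 - 20 = (5*(-1) + (3 + 3))²*1 - 20 = (-5 + 6)²*1 - 20 = 1²*1 - 20 = 1*1 - 20 = 1 - 20 = -19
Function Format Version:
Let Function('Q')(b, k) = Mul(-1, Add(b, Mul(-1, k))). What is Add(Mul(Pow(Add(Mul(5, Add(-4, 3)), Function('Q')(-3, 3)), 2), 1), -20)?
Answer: -19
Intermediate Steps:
Function('Q')(b, k) = Add(k, Mul(-1, b))
Add(Mul(Pow(Add(Mul(5, Add(-4, 3)), Function('Q')(-3, 3)), 2), 1), -20) = Add(Mul(Pow(Add(Mul(5, Add(-4, 3)), Add(3, Mul(-1, -3))), 2), 1), -20) = Add(Mul(Pow(Add(Mul(5, -1), Add(3, 3)), 2), 1), -20) = Add(Mul(Pow(Add(-5, 6), 2), 1), -20) = Add(Mul(Pow(1, 2), 1), -20) = Add(Mul(1, 1), -20) = Add(1, -20) = -19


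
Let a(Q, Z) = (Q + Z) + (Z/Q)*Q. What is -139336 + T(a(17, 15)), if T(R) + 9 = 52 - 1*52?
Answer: -139345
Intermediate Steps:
a(Q, Z) = Q + 2*Z (a(Q, Z) = (Q + Z) + (Z/Q)*Q = (Q + Z) + Z = Q + 2*Z)
T(R) = -9 (T(R) = -9 + (52 - 1*52) = -9 + (52 - 52) = -9 + 0 = -9)
-139336 + T(a(17, 15)) = -139336 - 9 = -139345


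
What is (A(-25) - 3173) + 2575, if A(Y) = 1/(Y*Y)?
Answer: -373749/625 ≈ -598.00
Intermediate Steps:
A(Y) = Y⁻²
(A(-25) - 3173) + 2575 = ((-25)⁻² - 3173) + 2575 = (1/625 - 3173) + 2575 = -1983124/625 + 2575 = -373749/625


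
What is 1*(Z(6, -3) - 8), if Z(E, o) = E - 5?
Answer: -7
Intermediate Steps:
Z(E, o) = -5 + E
1*(Z(6, -3) - 8) = 1*((-5 + 6) - 8) = 1*(1 - 8) = 1*(-7) = -7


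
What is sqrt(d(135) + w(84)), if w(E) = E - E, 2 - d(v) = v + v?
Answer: 2*I*sqrt(67) ≈ 16.371*I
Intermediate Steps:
d(v) = 2 - 2*v (d(v) = 2 - (v + v) = 2 - 2*v)
w(E) = 0
sqrt(d(135) + w(84)) = sqrt((2 - 2*135) + 0) = sqrt((2 - 270) + 0) = sqrt(-268 + 0) = sqrt(-268) = 2*I*sqrt(67)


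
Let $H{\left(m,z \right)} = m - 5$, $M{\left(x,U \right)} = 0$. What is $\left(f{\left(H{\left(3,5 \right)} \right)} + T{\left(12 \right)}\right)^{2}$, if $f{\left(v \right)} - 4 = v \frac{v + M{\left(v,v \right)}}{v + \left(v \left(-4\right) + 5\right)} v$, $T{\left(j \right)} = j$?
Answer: $\frac{28224}{121} \approx 233.26$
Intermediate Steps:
$H{\left(m,z \right)} = -5 + m$
$f{\left(v \right)} = 4 + \frac{v^{3}}{5 - 3 v}$ ($f{\left(v \right)} = 4 + v \frac{v + 0}{v + \left(v \left(-4\right) + 5\right)} v = 4 + v \frac{v}{v - \left(-5 + 4 v\right)} v = 4 + v \frac{v}{5 - 3 v} v = 4 + \frac{v^{2}}{5 - 3 v} v = 4 + \frac{v^{3}}{5 - 3 v}$)
$\left(f{\left(H{\left(3,5 \right)} \right)} + T{\left(12 \right)}\right)^{2} = \left(\frac{-20 - \left(-5 + 3\right)^{3} + 12 \left(-5 + 3\right)}{-5 + 3 \left(-5 + 3\right)} + 12\right)^{2} = \left(\frac{-20 - \left(-2\right)^{3} + 12 \left(-2\right)}{-5 + 3 \left(-2\right)} + 12\right)^{2} = \left(\frac{-20 - -8 - 24}{-5 - 6} + 12\right)^{2} = \left(\frac{-20 + 8 - 24}{-11} + 12\right)^{2} = \left(\left(- \frac{1}{11}\right) \left(-36\right) + 12\right)^{2} = \left(\frac{36}{11} + 12\right)^{2} = \left(\frac{168}{11}\right)^{2} = \frac{28224}{121}$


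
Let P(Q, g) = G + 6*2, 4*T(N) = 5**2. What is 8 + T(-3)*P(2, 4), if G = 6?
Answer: 241/2 ≈ 120.50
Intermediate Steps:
T(N) = 25/4 (T(N) = (1/4)*5**2 = (1/4)*25 = 25/4)
P(Q, g) = 18 (P(Q, g) = 6 + 6*2 = 6 + 12 = 18)
8 + T(-3)*P(2, 4) = 8 + (25/4)*18 = 8 + 225/2 = 241/2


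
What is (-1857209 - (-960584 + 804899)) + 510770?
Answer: -1190754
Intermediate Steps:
(-1857209 - (-960584 + 804899)) + 510770 = (-1857209 - 1*(-155685)) + 510770 = (-1857209 + 155685) + 510770 = -1701524 + 510770 = -1190754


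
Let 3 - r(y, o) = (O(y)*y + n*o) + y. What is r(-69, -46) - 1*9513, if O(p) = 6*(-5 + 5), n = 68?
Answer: -6313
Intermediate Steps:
O(p) = 0 (O(p) = 6*0 = 0)
r(y, o) = 3 - y - 68*o (r(y, o) = 3 - ((0*y + 68*o) + y) = 3 - ((0 + 68*o) + y) = 3 - (68*o + y) = 3 - (y + 68*o) = 3 + (-y - 68*o) = 3 - y - 68*o)
r(-69, -46) - 1*9513 = (3 - 1*(-69) - 68*(-46)) - 1*9513 = (3 + 69 + 3128) - 9513 = 3200 - 9513 = -6313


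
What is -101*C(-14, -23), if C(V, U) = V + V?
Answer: 2828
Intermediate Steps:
C(V, U) = 2*V
-101*C(-14, -23) = -202*(-14) = -101*(-28) = 2828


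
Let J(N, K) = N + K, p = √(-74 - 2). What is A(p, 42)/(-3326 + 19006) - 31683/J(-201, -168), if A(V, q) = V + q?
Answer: 11828689/137760 + I*√19/7840 ≈ 85.865 + 0.00055598*I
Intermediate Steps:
p = 2*I*√19 (p = √(-76) = 2*I*√19 ≈ 8.7178*I)
J(N, K) = K + N
A(p, 42)/(-3326 + 19006) - 31683/J(-201, -168) = (2*I*√19 + 42)/(-3326 + 19006) - 31683/(-168 - 201) = (42 + 2*I*√19)/15680 - 31683/(-369) = (42 + 2*I*√19)*(1/15680) - 31683*(-1/369) = (3/1120 + I*√19/7840) + 10561/123 = 11828689/137760 + I*√19/7840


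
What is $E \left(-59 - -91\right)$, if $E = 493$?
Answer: $15776$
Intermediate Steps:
$E \left(-59 - -91\right) = 493 \left(-59 - -91\right) = 493 \left(-59 + 91\right) = 493 \cdot 32 = 15776$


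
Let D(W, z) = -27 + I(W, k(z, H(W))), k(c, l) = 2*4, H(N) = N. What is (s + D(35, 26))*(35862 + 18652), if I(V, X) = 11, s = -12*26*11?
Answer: -187964272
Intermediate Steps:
s = -3432 (s = -312*11 = -3432)
k(c, l) = 8
D(W, z) = -16 (D(W, z) = -27 + 11 = -16)
(s + D(35, 26))*(35862 + 18652) = (-3432 - 16)*(35862 + 18652) = -3448*54514 = -187964272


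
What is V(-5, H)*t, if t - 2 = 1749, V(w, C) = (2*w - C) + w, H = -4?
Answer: -19261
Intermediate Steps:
V(w, C) = -C + 3*w (V(w, C) = (-C + 2*w) + w = -C + 3*w)
t = 1751 (t = 2 + 1749 = 1751)
V(-5, H)*t = (-1*(-4) + 3*(-5))*1751 = (4 - 15)*1751 = -11*1751 = -19261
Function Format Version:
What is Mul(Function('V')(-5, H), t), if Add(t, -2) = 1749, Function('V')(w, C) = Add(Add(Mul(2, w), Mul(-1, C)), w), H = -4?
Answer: -19261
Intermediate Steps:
Function('V')(w, C) = Add(Mul(-1, C), Mul(3, w)) (Function('V')(w, C) = Add(Add(Mul(-1, C), Mul(2, w)), w) = Add(Mul(-1, C), Mul(3, w)))
t = 1751 (t = Add(2, 1749) = 1751)
Mul(Function('V')(-5, H), t) = Mul(Add(Mul(-1, -4), Mul(3, -5)), 1751) = Mul(Add(4, -15), 1751) = Mul(-11, 1751) = -19261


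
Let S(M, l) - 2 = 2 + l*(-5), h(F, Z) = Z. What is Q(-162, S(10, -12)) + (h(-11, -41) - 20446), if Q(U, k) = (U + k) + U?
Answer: -20747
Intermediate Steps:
S(M, l) = 4 - 5*l (S(M, l) = 2 + (2 + l*(-5)) = 2 + (2 - 5*l) = 4 - 5*l)
Q(U, k) = k + 2*U
Q(-162, S(10, -12)) + (h(-11, -41) - 20446) = ((4 - 5*(-12)) + 2*(-162)) + (-41 - 20446) = ((4 + 60) - 324) - 20487 = (64 - 324) - 20487 = -260 - 20487 = -20747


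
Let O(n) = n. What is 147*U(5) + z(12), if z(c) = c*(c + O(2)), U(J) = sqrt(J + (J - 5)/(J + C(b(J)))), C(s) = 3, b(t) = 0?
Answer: 168 + 147*sqrt(5) ≈ 496.70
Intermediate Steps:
U(J) = sqrt(J + (-5 + J)/(3 + J)) (U(J) = sqrt(J + (J - 5)/(J + 3)) = sqrt(J + (-5 + J)/(3 + J)))
z(c) = c*(2 + c) (z(c) = c*(c + 2) = c*(2 + c))
147*U(5) + z(12) = 147*sqrt((-5 + 5 + 5*(3 + 5))/(3 + 5)) + 12*(2 + 12) = 147*sqrt((-5 + 5 + 5*8)/8) + 12*14 = 147*sqrt((-5 + 5 + 40)/8) + 168 = 147*sqrt((1/8)*40) + 168 = 147*sqrt(5) + 168 = 168 + 147*sqrt(5)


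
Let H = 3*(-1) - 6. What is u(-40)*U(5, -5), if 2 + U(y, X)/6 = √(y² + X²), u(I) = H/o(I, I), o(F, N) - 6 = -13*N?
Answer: 54/263 - 135*√2/263 ≈ -0.52060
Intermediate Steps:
o(F, N) = 6 - 13*N
H = -9 (H = -3 - 6 = -9)
u(I) = -9/(6 - 13*I)
U(y, X) = -12 + 6*√(X² + y²) (U(y, X) = -12 + 6*√(y² + X²) = -12 + 6*√(X² + y²))
u(-40)*U(5, -5) = (9/(-6 + 13*(-40)))*(-12 + 6*√((-5)² + 5²)) = (9/(-6 - 520))*(-12 + 6*√(25 + 25)) = (9/(-526))*(-12 + 6*√50) = (9*(-1/526))*(-12 + 6*(5*√2)) = -9*(-12 + 30*√2)/526 = 54/263 - 135*√2/263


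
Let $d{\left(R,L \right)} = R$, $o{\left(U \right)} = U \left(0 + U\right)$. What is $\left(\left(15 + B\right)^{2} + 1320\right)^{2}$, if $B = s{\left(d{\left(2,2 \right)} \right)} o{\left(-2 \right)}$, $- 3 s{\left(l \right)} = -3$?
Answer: $2825761$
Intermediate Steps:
$o{\left(U \right)} = U^{2}$ ($o{\left(U \right)} = U U = U^{2}$)
$s{\left(l \right)} = 1$ ($s{\left(l \right)} = \left(- \frac{1}{3}\right) \left(-3\right) = 1$)
$B = 4$ ($B = 1 \left(-2\right)^{2} = 1 \cdot 4 = 4$)
$\left(\left(15 + B\right)^{2} + 1320\right)^{2} = \left(\left(15 + 4\right)^{2} + 1320\right)^{2} = \left(19^{2} + 1320\right)^{2} = \left(361 + 1320\right)^{2} = 1681^{2} = 2825761$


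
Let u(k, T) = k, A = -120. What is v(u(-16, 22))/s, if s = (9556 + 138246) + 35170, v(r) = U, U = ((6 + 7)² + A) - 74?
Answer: -25/182972 ≈ -0.00013663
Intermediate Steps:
U = -25 (U = ((6 + 7)² - 120) - 74 = (13² - 120) - 74 = (169 - 120) - 74 = 49 - 74 = -25)
v(r) = -25
s = 182972 (s = 147802 + 35170 = 182972)
v(u(-16, 22))/s = -25/182972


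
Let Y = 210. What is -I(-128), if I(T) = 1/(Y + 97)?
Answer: -1/307 ≈ -0.0032573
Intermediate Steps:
I(T) = 1/307 (I(T) = 1/(210 + 97) = 1/307)
-I(-128) = -1*1/307 = -1/307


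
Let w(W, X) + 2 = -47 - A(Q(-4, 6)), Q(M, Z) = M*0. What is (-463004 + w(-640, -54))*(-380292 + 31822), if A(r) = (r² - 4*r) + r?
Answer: 161360078910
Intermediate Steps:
Q(M, Z) = 0
A(r) = r² - 3*r
w(W, X) = -49 (w(W, X) = -2 + (-47 - 0*(-3 + 0)) = -2 + (-47 - 0*(-3)) = -2 + (-47 - 1*0) = -2 + (-47 + 0) = -2 - 47 = -49)
(-463004 + w(-640, -54))*(-380292 + 31822) = (-463004 - 49)*(-380292 + 31822) = -463053*(-348470) = 161360078910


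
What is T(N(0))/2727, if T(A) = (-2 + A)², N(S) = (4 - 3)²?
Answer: 1/2727 ≈ 0.00036670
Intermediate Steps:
N(S) = 1 (N(S) = 1² = 1)
T(N(0))/2727 = (-2 + 1)²/2727 = (-1)²*(1/2727) = 1*(1/2727) = 1/2727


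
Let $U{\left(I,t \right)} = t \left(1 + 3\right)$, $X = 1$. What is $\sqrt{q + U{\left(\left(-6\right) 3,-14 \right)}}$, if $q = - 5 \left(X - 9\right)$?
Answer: $4 i \approx 4.0 i$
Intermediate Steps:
$U{\left(I,t \right)} = 4 t$ ($U{\left(I,t \right)} = t 4 = 4 t$)
$q = 40$ ($q = - 5 \left(1 - 9\right) = \left(-5\right) \left(-8\right) = 40$)
$\sqrt{q + U{\left(\left(-6\right) 3,-14 \right)}} = \sqrt{40 + 4 \left(-14\right)} = \sqrt{40 - 56} = \sqrt{-16} = 4 i$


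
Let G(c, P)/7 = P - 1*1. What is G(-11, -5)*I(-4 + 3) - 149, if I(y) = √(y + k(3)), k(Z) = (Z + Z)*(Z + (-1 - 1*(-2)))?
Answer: -149 - 42*√23 ≈ -350.42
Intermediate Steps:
k(Z) = 2*Z*(1 + Z) (k(Z) = (2*Z)*(Z + (-1 + 2)) = (2*Z)*(Z + 1) = (2*Z)*(1 + Z) = 2*Z*(1 + Z))
G(c, P) = -7 + 7*P (G(c, P) = 7*(P - 1*1) = 7*(P - 1) = 7*(-1 + P) = -7 + 7*P)
I(y) = √(24 + y) (I(y) = √(y + 2*3*(1 + 3)) = √(y + 2*3*4) = √(y + 24) = √(24 + y))
G(-11, -5)*I(-4 + 3) - 149 = (-7 + 7*(-5))*√(24 + (-4 + 3)) - 149 = (-7 - 35)*√(24 - 1) - 149 = -42*√23 - 149 = -149 - 42*√23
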